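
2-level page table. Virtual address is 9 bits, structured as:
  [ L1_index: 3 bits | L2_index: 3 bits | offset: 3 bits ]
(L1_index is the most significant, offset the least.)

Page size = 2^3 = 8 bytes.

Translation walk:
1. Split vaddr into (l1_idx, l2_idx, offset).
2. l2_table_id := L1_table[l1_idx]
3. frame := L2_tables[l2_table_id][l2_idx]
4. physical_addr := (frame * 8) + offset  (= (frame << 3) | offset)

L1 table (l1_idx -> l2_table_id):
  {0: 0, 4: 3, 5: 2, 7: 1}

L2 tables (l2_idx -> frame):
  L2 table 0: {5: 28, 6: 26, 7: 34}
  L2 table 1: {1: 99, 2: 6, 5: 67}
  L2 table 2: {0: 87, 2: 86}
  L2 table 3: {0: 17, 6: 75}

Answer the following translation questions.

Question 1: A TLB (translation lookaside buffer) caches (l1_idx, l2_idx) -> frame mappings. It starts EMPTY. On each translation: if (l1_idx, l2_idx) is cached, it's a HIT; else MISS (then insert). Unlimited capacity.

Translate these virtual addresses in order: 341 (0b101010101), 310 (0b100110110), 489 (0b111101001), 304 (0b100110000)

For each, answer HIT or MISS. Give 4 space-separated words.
vaddr=341: (5,2) not in TLB -> MISS, insert
vaddr=310: (4,6) not in TLB -> MISS, insert
vaddr=489: (7,5) not in TLB -> MISS, insert
vaddr=304: (4,6) in TLB -> HIT

Answer: MISS MISS MISS HIT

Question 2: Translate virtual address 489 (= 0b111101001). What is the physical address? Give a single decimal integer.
Answer: 537

Derivation:
vaddr = 489 = 0b111101001
Split: l1_idx=7, l2_idx=5, offset=1
L1[7] = 1
L2[1][5] = 67
paddr = 67 * 8 + 1 = 537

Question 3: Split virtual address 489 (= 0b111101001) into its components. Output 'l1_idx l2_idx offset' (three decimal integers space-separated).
Answer: 7 5 1

Derivation:
vaddr = 489 = 0b111101001
  top 3 bits -> l1_idx = 7
  next 3 bits -> l2_idx = 5
  bottom 3 bits -> offset = 1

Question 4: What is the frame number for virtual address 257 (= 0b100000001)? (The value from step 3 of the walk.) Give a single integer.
vaddr = 257: l1_idx=4, l2_idx=0
L1[4] = 3; L2[3][0] = 17

Answer: 17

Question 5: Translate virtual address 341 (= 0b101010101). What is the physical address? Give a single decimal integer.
vaddr = 341 = 0b101010101
Split: l1_idx=5, l2_idx=2, offset=5
L1[5] = 2
L2[2][2] = 86
paddr = 86 * 8 + 5 = 693

Answer: 693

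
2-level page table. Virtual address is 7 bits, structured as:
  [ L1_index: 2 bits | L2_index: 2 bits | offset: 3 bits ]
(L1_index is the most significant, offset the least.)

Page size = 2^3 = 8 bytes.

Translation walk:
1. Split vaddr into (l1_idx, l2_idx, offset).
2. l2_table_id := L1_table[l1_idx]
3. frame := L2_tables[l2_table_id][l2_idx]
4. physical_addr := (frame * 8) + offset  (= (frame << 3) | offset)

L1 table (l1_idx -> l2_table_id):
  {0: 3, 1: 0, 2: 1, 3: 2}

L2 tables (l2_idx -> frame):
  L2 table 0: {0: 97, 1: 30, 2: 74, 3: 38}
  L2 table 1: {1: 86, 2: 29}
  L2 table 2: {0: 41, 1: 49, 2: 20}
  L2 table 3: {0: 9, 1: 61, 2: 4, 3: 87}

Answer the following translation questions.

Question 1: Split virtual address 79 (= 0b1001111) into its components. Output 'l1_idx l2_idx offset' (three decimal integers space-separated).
vaddr = 79 = 0b1001111
  top 2 bits -> l1_idx = 2
  next 2 bits -> l2_idx = 1
  bottom 3 bits -> offset = 7

Answer: 2 1 7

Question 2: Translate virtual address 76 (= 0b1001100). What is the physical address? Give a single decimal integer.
Answer: 692

Derivation:
vaddr = 76 = 0b1001100
Split: l1_idx=2, l2_idx=1, offset=4
L1[2] = 1
L2[1][1] = 86
paddr = 86 * 8 + 4 = 692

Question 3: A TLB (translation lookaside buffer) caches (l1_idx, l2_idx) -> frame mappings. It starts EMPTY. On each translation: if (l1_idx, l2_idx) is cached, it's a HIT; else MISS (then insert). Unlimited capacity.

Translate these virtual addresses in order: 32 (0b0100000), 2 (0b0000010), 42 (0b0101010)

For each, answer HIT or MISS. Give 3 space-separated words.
Answer: MISS MISS MISS

Derivation:
vaddr=32: (1,0) not in TLB -> MISS, insert
vaddr=2: (0,0) not in TLB -> MISS, insert
vaddr=42: (1,1) not in TLB -> MISS, insert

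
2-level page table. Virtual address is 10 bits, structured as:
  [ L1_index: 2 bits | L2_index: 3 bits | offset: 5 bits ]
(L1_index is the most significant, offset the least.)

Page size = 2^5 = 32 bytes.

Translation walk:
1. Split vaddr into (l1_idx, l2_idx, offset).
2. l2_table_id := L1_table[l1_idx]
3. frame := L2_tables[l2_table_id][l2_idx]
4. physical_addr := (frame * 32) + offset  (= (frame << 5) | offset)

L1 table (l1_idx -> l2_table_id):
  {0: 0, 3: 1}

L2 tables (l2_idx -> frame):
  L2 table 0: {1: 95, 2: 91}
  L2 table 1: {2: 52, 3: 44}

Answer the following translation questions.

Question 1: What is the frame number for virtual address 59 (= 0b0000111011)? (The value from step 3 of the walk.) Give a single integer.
vaddr = 59: l1_idx=0, l2_idx=1
L1[0] = 0; L2[0][1] = 95

Answer: 95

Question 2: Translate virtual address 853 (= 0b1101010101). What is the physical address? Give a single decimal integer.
vaddr = 853 = 0b1101010101
Split: l1_idx=3, l2_idx=2, offset=21
L1[3] = 1
L2[1][2] = 52
paddr = 52 * 32 + 21 = 1685

Answer: 1685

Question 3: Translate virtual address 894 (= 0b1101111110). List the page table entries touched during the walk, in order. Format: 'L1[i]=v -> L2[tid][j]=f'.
Answer: L1[3]=1 -> L2[1][3]=44

Derivation:
vaddr = 894 = 0b1101111110
Split: l1_idx=3, l2_idx=3, offset=30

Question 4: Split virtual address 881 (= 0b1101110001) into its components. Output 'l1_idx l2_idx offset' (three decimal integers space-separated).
vaddr = 881 = 0b1101110001
  top 2 bits -> l1_idx = 3
  next 3 bits -> l2_idx = 3
  bottom 5 bits -> offset = 17

Answer: 3 3 17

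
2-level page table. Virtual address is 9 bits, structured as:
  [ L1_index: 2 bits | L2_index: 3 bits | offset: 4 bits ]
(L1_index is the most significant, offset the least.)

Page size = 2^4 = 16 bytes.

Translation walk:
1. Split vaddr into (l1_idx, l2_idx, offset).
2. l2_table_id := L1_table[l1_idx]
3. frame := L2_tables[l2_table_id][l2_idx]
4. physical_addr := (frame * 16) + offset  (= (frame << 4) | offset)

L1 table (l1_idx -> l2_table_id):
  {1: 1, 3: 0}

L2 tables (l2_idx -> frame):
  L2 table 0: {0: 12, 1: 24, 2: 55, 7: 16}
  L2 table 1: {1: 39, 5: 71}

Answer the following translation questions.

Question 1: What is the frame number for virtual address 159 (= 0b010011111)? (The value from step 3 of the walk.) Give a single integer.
Answer: 39

Derivation:
vaddr = 159: l1_idx=1, l2_idx=1
L1[1] = 1; L2[1][1] = 39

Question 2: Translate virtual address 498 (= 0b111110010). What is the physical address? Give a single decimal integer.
vaddr = 498 = 0b111110010
Split: l1_idx=3, l2_idx=7, offset=2
L1[3] = 0
L2[0][7] = 16
paddr = 16 * 16 + 2 = 258

Answer: 258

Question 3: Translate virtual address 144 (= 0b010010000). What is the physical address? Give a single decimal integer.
vaddr = 144 = 0b010010000
Split: l1_idx=1, l2_idx=1, offset=0
L1[1] = 1
L2[1][1] = 39
paddr = 39 * 16 + 0 = 624

Answer: 624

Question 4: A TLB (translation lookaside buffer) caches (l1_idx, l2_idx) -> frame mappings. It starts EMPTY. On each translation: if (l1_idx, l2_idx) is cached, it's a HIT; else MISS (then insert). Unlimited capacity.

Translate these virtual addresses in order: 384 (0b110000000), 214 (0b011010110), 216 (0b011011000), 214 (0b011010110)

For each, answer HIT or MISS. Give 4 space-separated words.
Answer: MISS MISS HIT HIT

Derivation:
vaddr=384: (3,0) not in TLB -> MISS, insert
vaddr=214: (1,5) not in TLB -> MISS, insert
vaddr=216: (1,5) in TLB -> HIT
vaddr=214: (1,5) in TLB -> HIT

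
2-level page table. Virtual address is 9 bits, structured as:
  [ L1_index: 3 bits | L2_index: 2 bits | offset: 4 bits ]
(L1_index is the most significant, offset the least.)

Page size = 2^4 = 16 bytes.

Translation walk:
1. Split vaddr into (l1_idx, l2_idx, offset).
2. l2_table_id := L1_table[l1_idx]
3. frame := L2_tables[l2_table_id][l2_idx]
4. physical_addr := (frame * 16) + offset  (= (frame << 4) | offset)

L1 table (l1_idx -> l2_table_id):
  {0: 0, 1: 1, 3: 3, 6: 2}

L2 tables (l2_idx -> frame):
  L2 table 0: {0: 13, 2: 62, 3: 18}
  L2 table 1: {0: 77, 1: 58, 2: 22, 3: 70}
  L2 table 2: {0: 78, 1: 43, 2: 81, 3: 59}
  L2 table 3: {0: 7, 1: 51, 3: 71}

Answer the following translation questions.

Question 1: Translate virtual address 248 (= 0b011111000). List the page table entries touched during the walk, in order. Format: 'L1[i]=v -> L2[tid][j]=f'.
vaddr = 248 = 0b011111000
Split: l1_idx=3, l2_idx=3, offset=8

Answer: L1[3]=3 -> L2[3][3]=71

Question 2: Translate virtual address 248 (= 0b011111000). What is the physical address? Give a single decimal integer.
vaddr = 248 = 0b011111000
Split: l1_idx=3, l2_idx=3, offset=8
L1[3] = 3
L2[3][3] = 71
paddr = 71 * 16 + 8 = 1144

Answer: 1144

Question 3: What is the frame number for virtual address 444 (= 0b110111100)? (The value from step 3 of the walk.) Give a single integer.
Answer: 59

Derivation:
vaddr = 444: l1_idx=6, l2_idx=3
L1[6] = 2; L2[2][3] = 59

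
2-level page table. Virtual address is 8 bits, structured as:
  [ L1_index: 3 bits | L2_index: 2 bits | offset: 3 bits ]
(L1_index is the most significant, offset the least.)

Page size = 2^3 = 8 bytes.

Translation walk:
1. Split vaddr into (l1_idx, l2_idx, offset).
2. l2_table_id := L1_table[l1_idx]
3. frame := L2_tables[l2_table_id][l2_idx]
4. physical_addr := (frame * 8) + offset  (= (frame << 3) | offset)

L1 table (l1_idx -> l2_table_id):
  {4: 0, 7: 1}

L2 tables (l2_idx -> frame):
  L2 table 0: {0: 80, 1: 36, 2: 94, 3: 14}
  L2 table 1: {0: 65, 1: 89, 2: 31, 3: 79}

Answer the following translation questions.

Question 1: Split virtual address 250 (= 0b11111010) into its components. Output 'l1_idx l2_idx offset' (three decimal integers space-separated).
vaddr = 250 = 0b11111010
  top 3 bits -> l1_idx = 7
  next 2 bits -> l2_idx = 3
  bottom 3 bits -> offset = 2

Answer: 7 3 2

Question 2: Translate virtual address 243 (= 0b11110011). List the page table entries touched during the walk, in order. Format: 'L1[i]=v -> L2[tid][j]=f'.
vaddr = 243 = 0b11110011
Split: l1_idx=7, l2_idx=2, offset=3

Answer: L1[7]=1 -> L2[1][2]=31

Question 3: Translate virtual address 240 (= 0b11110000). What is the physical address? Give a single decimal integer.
Answer: 248

Derivation:
vaddr = 240 = 0b11110000
Split: l1_idx=7, l2_idx=2, offset=0
L1[7] = 1
L2[1][2] = 31
paddr = 31 * 8 + 0 = 248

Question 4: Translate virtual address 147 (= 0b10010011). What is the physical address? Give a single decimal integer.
vaddr = 147 = 0b10010011
Split: l1_idx=4, l2_idx=2, offset=3
L1[4] = 0
L2[0][2] = 94
paddr = 94 * 8 + 3 = 755

Answer: 755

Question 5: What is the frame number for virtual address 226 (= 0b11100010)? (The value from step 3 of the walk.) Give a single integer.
Answer: 65

Derivation:
vaddr = 226: l1_idx=7, l2_idx=0
L1[7] = 1; L2[1][0] = 65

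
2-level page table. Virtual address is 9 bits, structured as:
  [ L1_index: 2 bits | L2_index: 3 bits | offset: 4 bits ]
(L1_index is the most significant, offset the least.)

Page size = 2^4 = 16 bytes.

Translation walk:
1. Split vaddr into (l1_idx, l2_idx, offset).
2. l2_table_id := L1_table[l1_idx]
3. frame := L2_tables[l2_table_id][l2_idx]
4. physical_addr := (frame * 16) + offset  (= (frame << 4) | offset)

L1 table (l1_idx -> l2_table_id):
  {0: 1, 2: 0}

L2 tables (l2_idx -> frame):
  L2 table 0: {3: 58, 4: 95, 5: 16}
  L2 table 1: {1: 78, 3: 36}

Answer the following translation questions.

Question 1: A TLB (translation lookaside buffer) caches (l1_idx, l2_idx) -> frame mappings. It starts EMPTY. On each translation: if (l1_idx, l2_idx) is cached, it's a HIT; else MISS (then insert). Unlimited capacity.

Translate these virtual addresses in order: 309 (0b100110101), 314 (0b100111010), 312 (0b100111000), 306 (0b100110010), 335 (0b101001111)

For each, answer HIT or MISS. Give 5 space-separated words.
Answer: MISS HIT HIT HIT MISS

Derivation:
vaddr=309: (2,3) not in TLB -> MISS, insert
vaddr=314: (2,3) in TLB -> HIT
vaddr=312: (2,3) in TLB -> HIT
vaddr=306: (2,3) in TLB -> HIT
vaddr=335: (2,4) not in TLB -> MISS, insert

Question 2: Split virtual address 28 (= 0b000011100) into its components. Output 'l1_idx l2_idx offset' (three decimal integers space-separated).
Answer: 0 1 12

Derivation:
vaddr = 28 = 0b000011100
  top 2 bits -> l1_idx = 0
  next 3 bits -> l2_idx = 1
  bottom 4 bits -> offset = 12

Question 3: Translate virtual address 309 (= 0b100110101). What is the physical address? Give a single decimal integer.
vaddr = 309 = 0b100110101
Split: l1_idx=2, l2_idx=3, offset=5
L1[2] = 0
L2[0][3] = 58
paddr = 58 * 16 + 5 = 933

Answer: 933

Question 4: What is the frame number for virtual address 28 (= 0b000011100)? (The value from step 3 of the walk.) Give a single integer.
vaddr = 28: l1_idx=0, l2_idx=1
L1[0] = 1; L2[1][1] = 78

Answer: 78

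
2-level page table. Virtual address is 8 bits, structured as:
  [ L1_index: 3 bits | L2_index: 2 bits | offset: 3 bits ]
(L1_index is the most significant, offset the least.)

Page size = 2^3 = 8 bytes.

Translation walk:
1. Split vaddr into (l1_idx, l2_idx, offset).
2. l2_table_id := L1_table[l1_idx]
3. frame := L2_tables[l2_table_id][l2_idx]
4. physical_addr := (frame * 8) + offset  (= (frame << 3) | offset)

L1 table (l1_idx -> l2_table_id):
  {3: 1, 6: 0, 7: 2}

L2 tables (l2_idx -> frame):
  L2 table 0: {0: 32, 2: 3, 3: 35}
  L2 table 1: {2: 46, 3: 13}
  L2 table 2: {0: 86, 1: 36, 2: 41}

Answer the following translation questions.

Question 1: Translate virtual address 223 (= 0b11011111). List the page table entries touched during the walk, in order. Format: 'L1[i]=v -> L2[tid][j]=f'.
Answer: L1[6]=0 -> L2[0][3]=35

Derivation:
vaddr = 223 = 0b11011111
Split: l1_idx=6, l2_idx=3, offset=7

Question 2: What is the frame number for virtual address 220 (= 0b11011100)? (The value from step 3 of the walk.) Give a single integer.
Answer: 35

Derivation:
vaddr = 220: l1_idx=6, l2_idx=3
L1[6] = 0; L2[0][3] = 35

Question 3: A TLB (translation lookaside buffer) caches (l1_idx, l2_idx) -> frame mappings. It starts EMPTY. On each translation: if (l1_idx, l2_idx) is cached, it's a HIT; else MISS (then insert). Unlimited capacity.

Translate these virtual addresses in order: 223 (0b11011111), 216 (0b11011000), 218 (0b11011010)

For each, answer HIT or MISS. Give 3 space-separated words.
vaddr=223: (6,3) not in TLB -> MISS, insert
vaddr=216: (6,3) in TLB -> HIT
vaddr=218: (6,3) in TLB -> HIT

Answer: MISS HIT HIT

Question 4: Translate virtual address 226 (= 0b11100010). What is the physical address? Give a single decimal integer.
Answer: 690

Derivation:
vaddr = 226 = 0b11100010
Split: l1_idx=7, l2_idx=0, offset=2
L1[7] = 2
L2[2][0] = 86
paddr = 86 * 8 + 2 = 690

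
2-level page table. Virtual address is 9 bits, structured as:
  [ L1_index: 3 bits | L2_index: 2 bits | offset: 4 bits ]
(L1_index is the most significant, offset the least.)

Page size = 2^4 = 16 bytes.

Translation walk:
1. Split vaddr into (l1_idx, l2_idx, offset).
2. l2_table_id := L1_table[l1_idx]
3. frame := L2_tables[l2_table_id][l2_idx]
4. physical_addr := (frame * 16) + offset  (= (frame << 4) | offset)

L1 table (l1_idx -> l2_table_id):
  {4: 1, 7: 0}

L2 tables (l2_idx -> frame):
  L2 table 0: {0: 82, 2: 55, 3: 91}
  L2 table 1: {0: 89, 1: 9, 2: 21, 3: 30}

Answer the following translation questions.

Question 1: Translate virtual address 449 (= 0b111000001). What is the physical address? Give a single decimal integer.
vaddr = 449 = 0b111000001
Split: l1_idx=7, l2_idx=0, offset=1
L1[7] = 0
L2[0][0] = 82
paddr = 82 * 16 + 1 = 1313

Answer: 1313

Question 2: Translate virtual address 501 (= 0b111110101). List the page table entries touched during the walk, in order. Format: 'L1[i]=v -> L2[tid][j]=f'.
vaddr = 501 = 0b111110101
Split: l1_idx=7, l2_idx=3, offset=5

Answer: L1[7]=0 -> L2[0][3]=91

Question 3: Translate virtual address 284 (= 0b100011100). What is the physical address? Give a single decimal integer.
Answer: 156

Derivation:
vaddr = 284 = 0b100011100
Split: l1_idx=4, l2_idx=1, offset=12
L1[4] = 1
L2[1][1] = 9
paddr = 9 * 16 + 12 = 156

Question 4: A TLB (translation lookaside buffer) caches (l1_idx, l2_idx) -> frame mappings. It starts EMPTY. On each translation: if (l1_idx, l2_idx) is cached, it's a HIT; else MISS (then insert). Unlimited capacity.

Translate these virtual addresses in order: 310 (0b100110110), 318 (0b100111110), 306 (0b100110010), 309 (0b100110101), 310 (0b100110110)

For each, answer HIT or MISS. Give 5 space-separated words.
vaddr=310: (4,3) not in TLB -> MISS, insert
vaddr=318: (4,3) in TLB -> HIT
vaddr=306: (4,3) in TLB -> HIT
vaddr=309: (4,3) in TLB -> HIT
vaddr=310: (4,3) in TLB -> HIT

Answer: MISS HIT HIT HIT HIT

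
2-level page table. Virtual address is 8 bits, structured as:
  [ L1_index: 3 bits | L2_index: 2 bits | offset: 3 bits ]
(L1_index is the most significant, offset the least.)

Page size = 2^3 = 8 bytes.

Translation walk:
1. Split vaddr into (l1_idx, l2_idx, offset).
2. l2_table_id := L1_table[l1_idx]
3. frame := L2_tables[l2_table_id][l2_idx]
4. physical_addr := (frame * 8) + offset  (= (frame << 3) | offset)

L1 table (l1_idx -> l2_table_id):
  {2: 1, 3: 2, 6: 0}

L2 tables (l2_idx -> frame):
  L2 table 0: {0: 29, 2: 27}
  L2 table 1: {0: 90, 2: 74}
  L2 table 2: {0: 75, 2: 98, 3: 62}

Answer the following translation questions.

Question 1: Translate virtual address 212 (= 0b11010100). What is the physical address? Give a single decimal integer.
Answer: 220

Derivation:
vaddr = 212 = 0b11010100
Split: l1_idx=6, l2_idx=2, offset=4
L1[6] = 0
L2[0][2] = 27
paddr = 27 * 8 + 4 = 220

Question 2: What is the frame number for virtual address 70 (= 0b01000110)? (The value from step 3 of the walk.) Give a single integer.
Answer: 90

Derivation:
vaddr = 70: l1_idx=2, l2_idx=0
L1[2] = 1; L2[1][0] = 90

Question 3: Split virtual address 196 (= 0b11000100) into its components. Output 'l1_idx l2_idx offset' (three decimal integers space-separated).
Answer: 6 0 4

Derivation:
vaddr = 196 = 0b11000100
  top 3 bits -> l1_idx = 6
  next 2 bits -> l2_idx = 0
  bottom 3 bits -> offset = 4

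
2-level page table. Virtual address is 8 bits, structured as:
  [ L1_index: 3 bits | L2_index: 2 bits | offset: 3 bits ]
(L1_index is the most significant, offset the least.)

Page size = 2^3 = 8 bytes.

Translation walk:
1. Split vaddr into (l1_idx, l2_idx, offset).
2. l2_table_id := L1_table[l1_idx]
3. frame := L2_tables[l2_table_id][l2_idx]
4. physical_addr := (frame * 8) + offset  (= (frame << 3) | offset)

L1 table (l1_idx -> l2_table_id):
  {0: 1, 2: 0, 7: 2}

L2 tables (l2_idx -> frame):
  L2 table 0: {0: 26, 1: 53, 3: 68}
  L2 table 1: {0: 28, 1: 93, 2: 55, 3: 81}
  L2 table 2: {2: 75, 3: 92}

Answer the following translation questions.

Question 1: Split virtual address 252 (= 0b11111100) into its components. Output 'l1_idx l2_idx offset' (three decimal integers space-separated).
Answer: 7 3 4

Derivation:
vaddr = 252 = 0b11111100
  top 3 bits -> l1_idx = 7
  next 2 bits -> l2_idx = 3
  bottom 3 bits -> offset = 4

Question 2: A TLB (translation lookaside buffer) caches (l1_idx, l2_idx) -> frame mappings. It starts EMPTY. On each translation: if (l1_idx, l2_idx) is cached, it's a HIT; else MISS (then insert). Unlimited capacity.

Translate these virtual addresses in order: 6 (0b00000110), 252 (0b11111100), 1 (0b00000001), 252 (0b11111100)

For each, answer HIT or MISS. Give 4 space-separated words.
vaddr=6: (0,0) not in TLB -> MISS, insert
vaddr=252: (7,3) not in TLB -> MISS, insert
vaddr=1: (0,0) in TLB -> HIT
vaddr=252: (7,3) in TLB -> HIT

Answer: MISS MISS HIT HIT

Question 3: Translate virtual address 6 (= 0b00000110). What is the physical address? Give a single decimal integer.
Answer: 230

Derivation:
vaddr = 6 = 0b00000110
Split: l1_idx=0, l2_idx=0, offset=6
L1[0] = 1
L2[1][0] = 28
paddr = 28 * 8 + 6 = 230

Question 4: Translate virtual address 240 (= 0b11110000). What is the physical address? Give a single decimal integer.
vaddr = 240 = 0b11110000
Split: l1_idx=7, l2_idx=2, offset=0
L1[7] = 2
L2[2][2] = 75
paddr = 75 * 8 + 0 = 600

Answer: 600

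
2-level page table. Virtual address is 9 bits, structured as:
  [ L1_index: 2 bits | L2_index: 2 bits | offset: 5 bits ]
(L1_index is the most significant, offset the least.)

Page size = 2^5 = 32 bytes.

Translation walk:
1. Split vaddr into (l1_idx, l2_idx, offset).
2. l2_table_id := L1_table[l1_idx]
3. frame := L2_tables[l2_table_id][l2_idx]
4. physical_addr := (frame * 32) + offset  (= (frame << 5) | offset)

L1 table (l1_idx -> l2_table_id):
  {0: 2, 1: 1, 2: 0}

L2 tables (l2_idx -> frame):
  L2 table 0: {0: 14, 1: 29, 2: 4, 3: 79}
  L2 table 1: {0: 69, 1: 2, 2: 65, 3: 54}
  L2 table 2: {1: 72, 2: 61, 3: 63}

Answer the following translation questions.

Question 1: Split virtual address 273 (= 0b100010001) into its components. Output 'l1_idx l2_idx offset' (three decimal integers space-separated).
vaddr = 273 = 0b100010001
  top 2 bits -> l1_idx = 2
  next 2 bits -> l2_idx = 0
  bottom 5 bits -> offset = 17

Answer: 2 0 17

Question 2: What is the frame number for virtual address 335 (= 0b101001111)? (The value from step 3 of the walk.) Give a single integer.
Answer: 4

Derivation:
vaddr = 335: l1_idx=2, l2_idx=2
L1[2] = 0; L2[0][2] = 4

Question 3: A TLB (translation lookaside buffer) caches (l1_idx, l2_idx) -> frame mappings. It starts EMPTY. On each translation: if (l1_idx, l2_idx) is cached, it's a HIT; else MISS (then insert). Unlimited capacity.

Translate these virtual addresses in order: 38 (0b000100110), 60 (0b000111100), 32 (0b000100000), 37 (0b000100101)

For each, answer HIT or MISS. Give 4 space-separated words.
vaddr=38: (0,1) not in TLB -> MISS, insert
vaddr=60: (0,1) in TLB -> HIT
vaddr=32: (0,1) in TLB -> HIT
vaddr=37: (0,1) in TLB -> HIT

Answer: MISS HIT HIT HIT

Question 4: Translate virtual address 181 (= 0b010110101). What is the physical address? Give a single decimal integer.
vaddr = 181 = 0b010110101
Split: l1_idx=1, l2_idx=1, offset=21
L1[1] = 1
L2[1][1] = 2
paddr = 2 * 32 + 21 = 85

Answer: 85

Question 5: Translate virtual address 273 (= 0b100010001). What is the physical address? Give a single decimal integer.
Answer: 465

Derivation:
vaddr = 273 = 0b100010001
Split: l1_idx=2, l2_idx=0, offset=17
L1[2] = 0
L2[0][0] = 14
paddr = 14 * 32 + 17 = 465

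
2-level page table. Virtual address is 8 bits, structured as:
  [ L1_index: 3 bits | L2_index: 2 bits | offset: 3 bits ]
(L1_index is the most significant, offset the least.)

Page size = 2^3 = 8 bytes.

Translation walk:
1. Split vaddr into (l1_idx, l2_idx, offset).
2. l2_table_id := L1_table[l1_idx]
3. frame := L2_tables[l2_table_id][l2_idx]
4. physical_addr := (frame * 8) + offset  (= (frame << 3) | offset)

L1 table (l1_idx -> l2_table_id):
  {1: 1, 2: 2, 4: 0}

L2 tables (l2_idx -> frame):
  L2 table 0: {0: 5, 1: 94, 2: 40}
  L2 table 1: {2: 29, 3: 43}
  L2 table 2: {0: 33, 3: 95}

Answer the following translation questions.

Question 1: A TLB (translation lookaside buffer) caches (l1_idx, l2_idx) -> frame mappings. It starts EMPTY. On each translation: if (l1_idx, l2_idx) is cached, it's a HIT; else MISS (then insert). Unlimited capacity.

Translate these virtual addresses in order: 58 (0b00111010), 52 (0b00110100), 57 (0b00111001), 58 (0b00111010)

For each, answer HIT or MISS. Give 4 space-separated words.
vaddr=58: (1,3) not in TLB -> MISS, insert
vaddr=52: (1,2) not in TLB -> MISS, insert
vaddr=57: (1,3) in TLB -> HIT
vaddr=58: (1,3) in TLB -> HIT

Answer: MISS MISS HIT HIT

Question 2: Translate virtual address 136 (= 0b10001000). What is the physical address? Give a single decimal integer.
vaddr = 136 = 0b10001000
Split: l1_idx=4, l2_idx=1, offset=0
L1[4] = 0
L2[0][1] = 94
paddr = 94 * 8 + 0 = 752

Answer: 752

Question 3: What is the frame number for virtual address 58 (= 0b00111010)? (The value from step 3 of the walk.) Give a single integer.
Answer: 43

Derivation:
vaddr = 58: l1_idx=1, l2_idx=3
L1[1] = 1; L2[1][3] = 43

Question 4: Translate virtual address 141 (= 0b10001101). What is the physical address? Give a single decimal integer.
vaddr = 141 = 0b10001101
Split: l1_idx=4, l2_idx=1, offset=5
L1[4] = 0
L2[0][1] = 94
paddr = 94 * 8 + 5 = 757

Answer: 757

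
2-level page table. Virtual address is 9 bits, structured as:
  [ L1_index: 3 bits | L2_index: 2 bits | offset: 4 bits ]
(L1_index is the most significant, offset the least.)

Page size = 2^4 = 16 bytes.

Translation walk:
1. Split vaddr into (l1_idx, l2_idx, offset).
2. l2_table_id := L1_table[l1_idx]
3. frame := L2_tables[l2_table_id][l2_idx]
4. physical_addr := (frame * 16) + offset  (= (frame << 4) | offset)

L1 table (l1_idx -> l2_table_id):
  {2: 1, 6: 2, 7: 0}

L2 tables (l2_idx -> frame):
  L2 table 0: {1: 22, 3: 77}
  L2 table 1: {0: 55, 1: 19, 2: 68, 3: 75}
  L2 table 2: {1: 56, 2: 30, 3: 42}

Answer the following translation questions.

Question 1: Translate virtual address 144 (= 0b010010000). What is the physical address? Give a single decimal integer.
Answer: 304

Derivation:
vaddr = 144 = 0b010010000
Split: l1_idx=2, l2_idx=1, offset=0
L1[2] = 1
L2[1][1] = 19
paddr = 19 * 16 + 0 = 304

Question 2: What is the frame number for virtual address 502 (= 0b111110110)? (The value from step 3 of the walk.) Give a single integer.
Answer: 77

Derivation:
vaddr = 502: l1_idx=7, l2_idx=3
L1[7] = 0; L2[0][3] = 77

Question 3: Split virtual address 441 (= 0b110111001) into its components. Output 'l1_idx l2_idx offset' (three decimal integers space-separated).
vaddr = 441 = 0b110111001
  top 3 bits -> l1_idx = 6
  next 2 bits -> l2_idx = 3
  bottom 4 bits -> offset = 9

Answer: 6 3 9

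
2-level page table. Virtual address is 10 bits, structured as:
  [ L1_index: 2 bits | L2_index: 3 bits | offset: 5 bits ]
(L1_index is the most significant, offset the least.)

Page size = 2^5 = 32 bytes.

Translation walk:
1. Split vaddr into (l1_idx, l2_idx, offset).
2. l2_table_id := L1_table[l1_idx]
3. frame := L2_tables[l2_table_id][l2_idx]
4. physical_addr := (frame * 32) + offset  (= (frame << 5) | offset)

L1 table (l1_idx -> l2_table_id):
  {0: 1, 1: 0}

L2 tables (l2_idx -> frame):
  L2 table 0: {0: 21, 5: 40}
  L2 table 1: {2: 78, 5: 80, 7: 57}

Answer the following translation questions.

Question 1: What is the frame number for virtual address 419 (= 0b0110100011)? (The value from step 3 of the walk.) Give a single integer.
vaddr = 419: l1_idx=1, l2_idx=5
L1[1] = 0; L2[0][5] = 40

Answer: 40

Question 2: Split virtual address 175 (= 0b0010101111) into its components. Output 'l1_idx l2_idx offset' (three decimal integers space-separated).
Answer: 0 5 15

Derivation:
vaddr = 175 = 0b0010101111
  top 2 bits -> l1_idx = 0
  next 3 bits -> l2_idx = 5
  bottom 5 bits -> offset = 15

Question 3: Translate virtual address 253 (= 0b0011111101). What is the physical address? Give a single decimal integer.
Answer: 1853

Derivation:
vaddr = 253 = 0b0011111101
Split: l1_idx=0, l2_idx=7, offset=29
L1[0] = 1
L2[1][7] = 57
paddr = 57 * 32 + 29 = 1853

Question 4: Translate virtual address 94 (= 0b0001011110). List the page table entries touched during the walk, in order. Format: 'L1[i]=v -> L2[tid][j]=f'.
vaddr = 94 = 0b0001011110
Split: l1_idx=0, l2_idx=2, offset=30

Answer: L1[0]=1 -> L2[1][2]=78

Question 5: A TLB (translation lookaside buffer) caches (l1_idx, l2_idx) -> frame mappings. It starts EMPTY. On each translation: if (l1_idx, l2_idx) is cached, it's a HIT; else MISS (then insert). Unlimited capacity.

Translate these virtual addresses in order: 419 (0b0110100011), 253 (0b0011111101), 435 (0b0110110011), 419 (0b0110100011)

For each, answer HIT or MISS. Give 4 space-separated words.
vaddr=419: (1,5) not in TLB -> MISS, insert
vaddr=253: (0,7) not in TLB -> MISS, insert
vaddr=435: (1,5) in TLB -> HIT
vaddr=419: (1,5) in TLB -> HIT

Answer: MISS MISS HIT HIT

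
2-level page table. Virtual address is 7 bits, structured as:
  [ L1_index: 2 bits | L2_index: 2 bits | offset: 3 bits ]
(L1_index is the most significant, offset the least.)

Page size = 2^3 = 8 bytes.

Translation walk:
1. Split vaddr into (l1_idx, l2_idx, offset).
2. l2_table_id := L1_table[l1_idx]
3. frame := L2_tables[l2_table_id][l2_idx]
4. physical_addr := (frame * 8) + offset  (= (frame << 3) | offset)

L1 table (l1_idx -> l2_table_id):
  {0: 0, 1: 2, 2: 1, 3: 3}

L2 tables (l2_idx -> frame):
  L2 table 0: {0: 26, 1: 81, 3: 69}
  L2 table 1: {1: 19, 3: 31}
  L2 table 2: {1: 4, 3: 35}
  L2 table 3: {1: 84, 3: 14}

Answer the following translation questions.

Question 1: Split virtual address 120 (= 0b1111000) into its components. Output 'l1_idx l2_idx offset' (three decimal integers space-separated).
Answer: 3 3 0

Derivation:
vaddr = 120 = 0b1111000
  top 2 bits -> l1_idx = 3
  next 2 bits -> l2_idx = 3
  bottom 3 bits -> offset = 0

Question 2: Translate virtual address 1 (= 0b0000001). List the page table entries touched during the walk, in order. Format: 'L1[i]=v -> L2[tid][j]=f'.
Answer: L1[0]=0 -> L2[0][0]=26

Derivation:
vaddr = 1 = 0b0000001
Split: l1_idx=0, l2_idx=0, offset=1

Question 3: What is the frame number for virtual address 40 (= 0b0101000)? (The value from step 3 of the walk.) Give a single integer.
Answer: 4

Derivation:
vaddr = 40: l1_idx=1, l2_idx=1
L1[1] = 2; L2[2][1] = 4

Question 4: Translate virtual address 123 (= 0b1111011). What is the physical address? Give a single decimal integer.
vaddr = 123 = 0b1111011
Split: l1_idx=3, l2_idx=3, offset=3
L1[3] = 3
L2[3][3] = 14
paddr = 14 * 8 + 3 = 115

Answer: 115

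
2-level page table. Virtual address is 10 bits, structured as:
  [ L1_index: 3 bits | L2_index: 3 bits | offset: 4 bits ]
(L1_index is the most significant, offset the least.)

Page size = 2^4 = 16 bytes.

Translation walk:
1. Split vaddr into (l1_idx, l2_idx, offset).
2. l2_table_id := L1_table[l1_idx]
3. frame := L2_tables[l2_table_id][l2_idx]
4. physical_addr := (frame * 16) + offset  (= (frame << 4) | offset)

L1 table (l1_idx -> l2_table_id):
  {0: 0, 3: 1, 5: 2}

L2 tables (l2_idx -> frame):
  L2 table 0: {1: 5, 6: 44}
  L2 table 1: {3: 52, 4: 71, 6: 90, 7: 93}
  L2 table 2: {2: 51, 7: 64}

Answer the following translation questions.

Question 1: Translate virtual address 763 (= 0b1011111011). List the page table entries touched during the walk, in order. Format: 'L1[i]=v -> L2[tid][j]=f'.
vaddr = 763 = 0b1011111011
Split: l1_idx=5, l2_idx=7, offset=11

Answer: L1[5]=2 -> L2[2][7]=64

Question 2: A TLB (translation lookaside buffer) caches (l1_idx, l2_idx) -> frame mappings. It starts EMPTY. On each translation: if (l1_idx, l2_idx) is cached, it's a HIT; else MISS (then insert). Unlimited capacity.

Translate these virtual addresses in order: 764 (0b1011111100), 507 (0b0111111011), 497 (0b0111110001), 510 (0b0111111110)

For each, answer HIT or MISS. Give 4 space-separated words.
vaddr=764: (5,7) not in TLB -> MISS, insert
vaddr=507: (3,7) not in TLB -> MISS, insert
vaddr=497: (3,7) in TLB -> HIT
vaddr=510: (3,7) in TLB -> HIT

Answer: MISS MISS HIT HIT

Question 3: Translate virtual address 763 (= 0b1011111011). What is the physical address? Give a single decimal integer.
vaddr = 763 = 0b1011111011
Split: l1_idx=5, l2_idx=7, offset=11
L1[5] = 2
L2[2][7] = 64
paddr = 64 * 16 + 11 = 1035

Answer: 1035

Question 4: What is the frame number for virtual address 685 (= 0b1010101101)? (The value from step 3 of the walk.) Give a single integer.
Answer: 51

Derivation:
vaddr = 685: l1_idx=5, l2_idx=2
L1[5] = 2; L2[2][2] = 51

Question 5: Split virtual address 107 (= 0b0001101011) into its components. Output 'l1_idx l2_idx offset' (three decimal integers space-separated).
Answer: 0 6 11

Derivation:
vaddr = 107 = 0b0001101011
  top 3 bits -> l1_idx = 0
  next 3 bits -> l2_idx = 6
  bottom 4 bits -> offset = 11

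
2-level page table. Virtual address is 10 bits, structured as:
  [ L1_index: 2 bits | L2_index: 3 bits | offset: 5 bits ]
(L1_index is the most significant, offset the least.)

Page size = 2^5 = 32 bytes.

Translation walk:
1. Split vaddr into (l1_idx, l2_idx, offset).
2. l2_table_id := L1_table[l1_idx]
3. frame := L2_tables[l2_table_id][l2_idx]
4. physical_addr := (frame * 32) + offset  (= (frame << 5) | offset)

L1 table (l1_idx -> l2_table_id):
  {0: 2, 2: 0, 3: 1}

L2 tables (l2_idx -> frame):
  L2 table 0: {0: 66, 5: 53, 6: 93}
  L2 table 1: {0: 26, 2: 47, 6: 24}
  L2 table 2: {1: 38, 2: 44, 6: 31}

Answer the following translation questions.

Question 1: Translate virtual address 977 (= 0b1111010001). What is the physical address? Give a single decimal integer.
Answer: 785

Derivation:
vaddr = 977 = 0b1111010001
Split: l1_idx=3, l2_idx=6, offset=17
L1[3] = 1
L2[1][6] = 24
paddr = 24 * 32 + 17 = 785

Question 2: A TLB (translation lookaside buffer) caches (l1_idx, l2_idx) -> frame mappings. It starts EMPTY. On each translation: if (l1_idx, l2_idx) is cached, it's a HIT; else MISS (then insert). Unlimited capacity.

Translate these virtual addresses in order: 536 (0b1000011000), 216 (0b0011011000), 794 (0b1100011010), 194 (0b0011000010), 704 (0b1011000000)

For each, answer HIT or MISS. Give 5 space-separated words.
vaddr=536: (2,0) not in TLB -> MISS, insert
vaddr=216: (0,6) not in TLB -> MISS, insert
vaddr=794: (3,0) not in TLB -> MISS, insert
vaddr=194: (0,6) in TLB -> HIT
vaddr=704: (2,6) not in TLB -> MISS, insert

Answer: MISS MISS MISS HIT MISS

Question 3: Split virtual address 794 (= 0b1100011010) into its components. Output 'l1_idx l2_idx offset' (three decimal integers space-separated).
Answer: 3 0 26

Derivation:
vaddr = 794 = 0b1100011010
  top 2 bits -> l1_idx = 3
  next 3 bits -> l2_idx = 0
  bottom 5 bits -> offset = 26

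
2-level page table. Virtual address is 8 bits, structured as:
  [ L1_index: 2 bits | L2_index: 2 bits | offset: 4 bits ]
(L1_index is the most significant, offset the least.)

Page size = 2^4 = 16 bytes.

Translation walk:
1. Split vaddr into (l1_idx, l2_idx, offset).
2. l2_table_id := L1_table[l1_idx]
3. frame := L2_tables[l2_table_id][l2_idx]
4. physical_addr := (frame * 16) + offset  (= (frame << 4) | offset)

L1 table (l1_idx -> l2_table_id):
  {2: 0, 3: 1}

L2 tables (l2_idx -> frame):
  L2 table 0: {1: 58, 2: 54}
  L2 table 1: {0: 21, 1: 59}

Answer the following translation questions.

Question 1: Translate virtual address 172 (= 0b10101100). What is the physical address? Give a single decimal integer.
Answer: 876

Derivation:
vaddr = 172 = 0b10101100
Split: l1_idx=2, l2_idx=2, offset=12
L1[2] = 0
L2[0][2] = 54
paddr = 54 * 16 + 12 = 876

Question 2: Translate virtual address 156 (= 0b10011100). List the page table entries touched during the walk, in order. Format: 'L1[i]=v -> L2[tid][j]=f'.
Answer: L1[2]=0 -> L2[0][1]=58

Derivation:
vaddr = 156 = 0b10011100
Split: l1_idx=2, l2_idx=1, offset=12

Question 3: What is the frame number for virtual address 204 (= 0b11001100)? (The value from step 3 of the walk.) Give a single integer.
vaddr = 204: l1_idx=3, l2_idx=0
L1[3] = 1; L2[1][0] = 21

Answer: 21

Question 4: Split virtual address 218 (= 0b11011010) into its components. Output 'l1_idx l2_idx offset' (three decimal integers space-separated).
Answer: 3 1 10

Derivation:
vaddr = 218 = 0b11011010
  top 2 bits -> l1_idx = 3
  next 2 bits -> l2_idx = 1
  bottom 4 bits -> offset = 10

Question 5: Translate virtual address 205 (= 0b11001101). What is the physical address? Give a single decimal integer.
Answer: 349

Derivation:
vaddr = 205 = 0b11001101
Split: l1_idx=3, l2_idx=0, offset=13
L1[3] = 1
L2[1][0] = 21
paddr = 21 * 16 + 13 = 349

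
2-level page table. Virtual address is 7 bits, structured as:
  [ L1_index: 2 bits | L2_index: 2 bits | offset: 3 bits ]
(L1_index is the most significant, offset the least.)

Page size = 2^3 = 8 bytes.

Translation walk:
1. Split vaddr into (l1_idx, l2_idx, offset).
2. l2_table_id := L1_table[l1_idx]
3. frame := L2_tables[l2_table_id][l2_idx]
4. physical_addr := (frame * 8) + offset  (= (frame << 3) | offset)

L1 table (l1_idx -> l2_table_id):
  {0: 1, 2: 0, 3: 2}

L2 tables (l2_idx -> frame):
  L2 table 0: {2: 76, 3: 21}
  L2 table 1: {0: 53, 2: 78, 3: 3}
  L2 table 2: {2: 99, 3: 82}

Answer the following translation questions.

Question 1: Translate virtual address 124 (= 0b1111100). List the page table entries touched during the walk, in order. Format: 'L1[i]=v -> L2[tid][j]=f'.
vaddr = 124 = 0b1111100
Split: l1_idx=3, l2_idx=3, offset=4

Answer: L1[3]=2 -> L2[2][3]=82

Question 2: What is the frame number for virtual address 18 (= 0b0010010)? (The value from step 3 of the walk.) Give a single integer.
vaddr = 18: l1_idx=0, l2_idx=2
L1[0] = 1; L2[1][2] = 78

Answer: 78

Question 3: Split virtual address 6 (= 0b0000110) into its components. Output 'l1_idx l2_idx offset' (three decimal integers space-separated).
vaddr = 6 = 0b0000110
  top 2 bits -> l1_idx = 0
  next 2 bits -> l2_idx = 0
  bottom 3 bits -> offset = 6

Answer: 0 0 6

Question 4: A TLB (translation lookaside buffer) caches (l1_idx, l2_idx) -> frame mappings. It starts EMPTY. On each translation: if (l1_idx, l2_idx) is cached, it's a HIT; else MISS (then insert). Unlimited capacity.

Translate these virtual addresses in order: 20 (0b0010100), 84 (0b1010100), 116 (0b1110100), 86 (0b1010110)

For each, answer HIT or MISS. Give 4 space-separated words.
vaddr=20: (0,2) not in TLB -> MISS, insert
vaddr=84: (2,2) not in TLB -> MISS, insert
vaddr=116: (3,2) not in TLB -> MISS, insert
vaddr=86: (2,2) in TLB -> HIT

Answer: MISS MISS MISS HIT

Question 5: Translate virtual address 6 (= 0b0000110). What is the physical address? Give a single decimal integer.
Answer: 430

Derivation:
vaddr = 6 = 0b0000110
Split: l1_idx=0, l2_idx=0, offset=6
L1[0] = 1
L2[1][0] = 53
paddr = 53 * 8 + 6 = 430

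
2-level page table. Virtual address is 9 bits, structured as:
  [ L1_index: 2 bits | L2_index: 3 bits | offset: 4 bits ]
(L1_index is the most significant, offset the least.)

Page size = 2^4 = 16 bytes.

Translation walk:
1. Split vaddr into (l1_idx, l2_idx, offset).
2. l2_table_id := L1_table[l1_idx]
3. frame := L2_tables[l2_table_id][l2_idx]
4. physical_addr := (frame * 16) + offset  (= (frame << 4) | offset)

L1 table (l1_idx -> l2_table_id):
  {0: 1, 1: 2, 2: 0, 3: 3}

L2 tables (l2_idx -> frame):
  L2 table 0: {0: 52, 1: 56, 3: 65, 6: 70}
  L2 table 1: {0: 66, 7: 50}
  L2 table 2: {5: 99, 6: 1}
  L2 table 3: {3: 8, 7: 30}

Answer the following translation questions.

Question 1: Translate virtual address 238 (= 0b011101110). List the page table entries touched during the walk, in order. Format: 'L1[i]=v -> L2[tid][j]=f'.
Answer: L1[1]=2 -> L2[2][6]=1

Derivation:
vaddr = 238 = 0b011101110
Split: l1_idx=1, l2_idx=6, offset=14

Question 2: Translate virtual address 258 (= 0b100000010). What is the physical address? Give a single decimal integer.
Answer: 834

Derivation:
vaddr = 258 = 0b100000010
Split: l1_idx=2, l2_idx=0, offset=2
L1[2] = 0
L2[0][0] = 52
paddr = 52 * 16 + 2 = 834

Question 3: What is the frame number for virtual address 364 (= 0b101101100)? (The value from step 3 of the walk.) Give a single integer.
vaddr = 364: l1_idx=2, l2_idx=6
L1[2] = 0; L2[0][6] = 70

Answer: 70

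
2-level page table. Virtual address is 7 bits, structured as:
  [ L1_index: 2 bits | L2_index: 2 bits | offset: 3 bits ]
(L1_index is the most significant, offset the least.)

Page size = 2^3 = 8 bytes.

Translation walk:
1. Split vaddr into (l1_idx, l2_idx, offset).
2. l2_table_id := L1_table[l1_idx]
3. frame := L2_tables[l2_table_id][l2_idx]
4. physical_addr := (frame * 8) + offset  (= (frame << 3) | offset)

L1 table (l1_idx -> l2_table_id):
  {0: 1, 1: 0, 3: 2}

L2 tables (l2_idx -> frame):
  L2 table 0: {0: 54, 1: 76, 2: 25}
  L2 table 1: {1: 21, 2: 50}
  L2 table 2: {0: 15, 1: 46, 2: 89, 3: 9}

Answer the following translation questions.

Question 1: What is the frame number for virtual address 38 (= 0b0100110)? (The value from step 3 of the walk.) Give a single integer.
vaddr = 38: l1_idx=1, l2_idx=0
L1[1] = 0; L2[0][0] = 54

Answer: 54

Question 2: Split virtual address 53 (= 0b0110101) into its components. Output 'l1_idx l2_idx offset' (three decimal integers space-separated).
Answer: 1 2 5

Derivation:
vaddr = 53 = 0b0110101
  top 2 bits -> l1_idx = 1
  next 2 bits -> l2_idx = 2
  bottom 3 bits -> offset = 5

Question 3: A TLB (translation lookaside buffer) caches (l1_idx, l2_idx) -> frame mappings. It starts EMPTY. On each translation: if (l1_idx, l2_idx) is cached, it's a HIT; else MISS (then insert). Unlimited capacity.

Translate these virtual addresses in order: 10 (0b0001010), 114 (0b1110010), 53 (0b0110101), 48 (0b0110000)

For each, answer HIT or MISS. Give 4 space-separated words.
Answer: MISS MISS MISS HIT

Derivation:
vaddr=10: (0,1) not in TLB -> MISS, insert
vaddr=114: (3,2) not in TLB -> MISS, insert
vaddr=53: (1,2) not in TLB -> MISS, insert
vaddr=48: (1,2) in TLB -> HIT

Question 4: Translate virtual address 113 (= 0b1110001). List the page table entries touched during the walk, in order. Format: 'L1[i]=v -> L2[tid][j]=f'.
vaddr = 113 = 0b1110001
Split: l1_idx=3, l2_idx=2, offset=1

Answer: L1[3]=2 -> L2[2][2]=89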